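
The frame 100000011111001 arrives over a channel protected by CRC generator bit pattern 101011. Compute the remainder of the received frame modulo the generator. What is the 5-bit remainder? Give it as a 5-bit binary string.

Modulo-2 division of 100000011111001 by 101011:
  pos 0: 100000 XOR 101011 = 001011
  pos 2: 101101 XOR 101011 = 000110
  pos 5: 110111 XOR 101011 = 011100
  pos 6: 111001 XOR 101011 = 010010
  pos 7: 100100 XOR 101011 = 001111
  pos 9: 111101 XOR 101011 = 010110
Remainder = 10110 (nonzero — an error is detected).

10110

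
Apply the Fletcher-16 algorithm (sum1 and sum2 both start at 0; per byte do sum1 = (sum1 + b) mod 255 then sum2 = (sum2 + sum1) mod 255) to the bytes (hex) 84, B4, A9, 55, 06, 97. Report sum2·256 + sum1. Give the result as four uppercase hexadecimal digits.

ECD5

Running sums (mod 255):
  after byte 0 (84): sum1=132, sum2=132
  after byte 1 (B4): sum1=57, sum2=189
  after byte 2 (A9): sum1=226, sum2=160
  after byte 3 (55): sum1=56, sum2=216
  after byte 4 (06): sum1=62, sum2=23
  after byte 5 (97): sum1=213, sum2=236
Checksum = sum2·256 + sum1 = 236·256 + 213 = 60629 = 0xECD5.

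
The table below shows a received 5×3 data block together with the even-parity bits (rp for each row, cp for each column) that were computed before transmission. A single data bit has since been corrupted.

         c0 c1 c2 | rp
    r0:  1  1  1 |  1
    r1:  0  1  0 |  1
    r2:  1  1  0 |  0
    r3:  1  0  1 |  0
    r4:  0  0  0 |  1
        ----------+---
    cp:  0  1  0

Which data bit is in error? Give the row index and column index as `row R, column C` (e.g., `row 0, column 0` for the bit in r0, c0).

Recompute each row's even parity and compare to rp:
  r0: data parity 1, sent rp 1 → ok
  r1: data parity 1, sent rp 1 → ok
  r2: data parity 0, sent rp 0 → ok
  r3: data parity 0, sent rp 0 → ok
  r4: data parity 0, sent rp 1 → mismatch
Recompute each column's even parity and compare to cp:
  c0: data parity 1, sent cp 0 → mismatch
  c1: data parity 1, sent cp 1 → ok
  c2: data parity 0, sent cp 0 → ok
Exactly one row (r4) and one column (c0) fail → the flipped bit is at their intersection.

row 4, column 0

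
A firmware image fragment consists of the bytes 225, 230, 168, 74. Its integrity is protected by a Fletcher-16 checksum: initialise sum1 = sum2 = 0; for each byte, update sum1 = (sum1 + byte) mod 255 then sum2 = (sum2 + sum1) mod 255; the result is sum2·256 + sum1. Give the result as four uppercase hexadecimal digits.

D7BB

Running sums (mod 255):
  after byte 0 (225): sum1=225, sum2=225
  after byte 1 (230): sum1=200, sum2=170
  after byte 2 (168): sum1=113, sum2=28
  after byte 3 (74): sum1=187, sum2=215
Checksum = sum2·256 + sum1 = 215·256 + 187 = 55227 = 0xD7BB.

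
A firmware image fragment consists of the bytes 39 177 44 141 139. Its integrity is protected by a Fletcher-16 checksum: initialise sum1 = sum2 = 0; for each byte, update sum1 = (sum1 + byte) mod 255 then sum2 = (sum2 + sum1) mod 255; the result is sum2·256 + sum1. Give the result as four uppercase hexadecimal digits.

B51E

Running sums (mod 255):
  after byte 0 (39): sum1=39, sum2=39
  after byte 1 (177): sum1=216, sum2=0
  after byte 2 (44): sum1=5, sum2=5
  after byte 3 (141): sum1=146, sum2=151
  after byte 4 (139): sum1=30, sum2=181
Checksum = sum2·256 + sum1 = 181·256 + 30 = 46366 = 0xB51E.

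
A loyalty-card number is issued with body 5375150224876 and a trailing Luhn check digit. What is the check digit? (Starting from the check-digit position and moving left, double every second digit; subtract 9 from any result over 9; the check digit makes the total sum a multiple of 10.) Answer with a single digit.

Partial digits right→left: 6 7 8 4 2 2 0 5 1 5 7 3 5
Double every second digit counting from the check-digit position (so the 1st, 3rd, 5th, ... of the partial from the right).
  doubled (with −9 where >9): 3 7 4 0 2 5 1 → sum 22
  kept as-is: 7 4 2 5 5 3 → sum 26
Total = 22 + 26 = 48.
Check digit = (10 − (48 mod 10)) mod 10 = 2.

2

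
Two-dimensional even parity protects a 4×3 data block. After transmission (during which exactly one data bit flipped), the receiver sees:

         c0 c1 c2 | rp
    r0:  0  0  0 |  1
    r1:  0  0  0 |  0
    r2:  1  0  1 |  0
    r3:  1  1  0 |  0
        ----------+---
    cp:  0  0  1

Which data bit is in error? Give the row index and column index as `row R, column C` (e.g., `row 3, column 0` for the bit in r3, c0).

Recompute each row's even parity and compare to rp:
  r0: data parity 0, sent rp 1 → mismatch
  r1: data parity 0, sent rp 0 → ok
  r2: data parity 0, sent rp 0 → ok
  r3: data parity 0, sent rp 0 → ok
Recompute each column's even parity and compare to cp:
  c0: data parity 0, sent cp 0 → ok
  c1: data parity 1, sent cp 0 → mismatch
  c2: data parity 1, sent cp 1 → ok
Exactly one row (r0) and one column (c1) fail → the flipped bit is at their intersection.

row 0, column 1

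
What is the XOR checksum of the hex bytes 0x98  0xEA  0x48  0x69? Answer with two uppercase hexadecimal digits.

XOR the bytes together:
  start with 0x98
  0x98 ⊕ 0xEA = 0x72
  0x72 ⊕ 0x48 = 0x3A
  0x3A ⊕ 0x69 = 0x53

53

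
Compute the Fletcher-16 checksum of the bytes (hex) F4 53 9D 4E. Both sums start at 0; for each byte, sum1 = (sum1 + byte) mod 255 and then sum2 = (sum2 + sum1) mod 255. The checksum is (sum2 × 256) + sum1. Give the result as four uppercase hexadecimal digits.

Running sums (mod 255):
  after byte 0 (F4): sum1=244, sum2=244
  after byte 1 (53): sum1=72, sum2=61
  after byte 2 (9D): sum1=229, sum2=35
  after byte 3 (4E): sum1=52, sum2=87
Checksum = sum2·256 + sum1 = 87·256 + 52 = 22324 = 0x5734.

5734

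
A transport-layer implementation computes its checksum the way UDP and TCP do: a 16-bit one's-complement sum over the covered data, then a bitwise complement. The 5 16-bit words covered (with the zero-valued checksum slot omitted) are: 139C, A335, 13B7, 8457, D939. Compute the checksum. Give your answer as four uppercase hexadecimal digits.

One's-complement addition (fold any carry out of bit 15 back into bit 0):
  0x139C + 0xA335 = 0x0B6D1
  0xB6D1 + 0x13B7 = 0x0CA88
  0xCA88 + 0x8457 = 0x14EDF → wrap carry → 0x4EE0
  0x4EE0 + 0xD939 = 0x12819 → wrap carry → 0x281A
One's-complement sum = 0x281A.
Checksum = ~0x281A & 0xFFFF = 0xD7E5.

D7E5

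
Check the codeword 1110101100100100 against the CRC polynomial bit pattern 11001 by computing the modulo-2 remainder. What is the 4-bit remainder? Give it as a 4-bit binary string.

Modulo-2 division of 1110101100100100 by 11001:
  pos 0: 11101 XOR 11001 = 00100
  pos 2: 10001 XOR 11001 = 01000
  pos 3: 10001 XOR 11001 = 01000
  pos 4: 10000 XOR 11001 = 01001
  pos 5: 10010 XOR 11001 = 01011
  pos 6: 10111 XOR 11001 = 01110
  pos 7: 11100 XOR 11001 = 00101
  pos 9: 10101 XOR 11001 = 01100
  pos 10: 11000 XOR 11001 = 00001
Remainder = 0010 (nonzero — an error is detected).

0010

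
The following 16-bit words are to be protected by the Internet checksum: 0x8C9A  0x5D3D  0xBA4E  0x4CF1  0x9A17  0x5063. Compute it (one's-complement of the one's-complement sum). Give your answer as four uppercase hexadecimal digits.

246D

One's-complement addition (fold any carry out of bit 15 back into bit 0):
  0x8C9A + 0x5D3D = 0x0E9D7
  0xE9D7 + 0xBA4E = 0x1A425 → wrap carry → 0xA426
  0xA426 + 0x4CF1 = 0x0F117
  0xF117 + 0x9A17 = 0x18B2E → wrap carry → 0x8B2F
  0x8B2F + 0x5063 = 0x0DB92
One's-complement sum = 0xDB92.
Checksum = ~0xDB92 & 0xFFFF = 0x246D.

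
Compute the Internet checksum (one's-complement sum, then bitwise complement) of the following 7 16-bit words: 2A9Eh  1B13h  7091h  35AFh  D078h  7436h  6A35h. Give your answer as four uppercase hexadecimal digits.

6529

One's-complement addition (fold any carry out of bit 15 back into bit 0):
  0x2A9E + 0x1B13 = 0x045B1
  0x45B1 + 0x7091 = 0x0B642
  0xB642 + 0x35AF = 0x0EBF1
  0xEBF1 + 0xD078 = 0x1BC69 → wrap carry → 0xBC6A
  0xBC6A + 0x7436 = 0x130A0 → wrap carry → 0x30A1
  0x30A1 + 0x6A35 = 0x09AD6
One's-complement sum = 0x9AD6.
Checksum = ~0x9AD6 & 0xFFFF = 0x6529.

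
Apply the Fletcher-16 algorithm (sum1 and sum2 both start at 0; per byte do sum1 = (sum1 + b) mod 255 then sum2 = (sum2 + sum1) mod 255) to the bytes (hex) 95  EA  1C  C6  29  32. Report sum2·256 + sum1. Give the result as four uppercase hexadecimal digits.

Running sums (mod 255):
  after byte 0 (95): sum1=149, sum2=149
  after byte 1 (EA): sum1=128, sum2=22
  after byte 2 (1C): sum1=156, sum2=178
  after byte 3 (C6): sum1=99, sum2=22
  after byte 4 (29): sum1=140, sum2=162
  after byte 5 (32): sum1=190, sum2=97
Checksum = sum2·256 + sum1 = 97·256 + 190 = 25022 = 0x61BE.

61BE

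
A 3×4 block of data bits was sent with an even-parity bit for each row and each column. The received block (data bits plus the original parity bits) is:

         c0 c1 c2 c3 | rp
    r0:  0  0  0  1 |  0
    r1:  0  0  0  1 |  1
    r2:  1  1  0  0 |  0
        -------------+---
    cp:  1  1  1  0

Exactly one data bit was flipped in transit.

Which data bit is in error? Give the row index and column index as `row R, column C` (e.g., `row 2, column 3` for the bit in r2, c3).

row 0, column 2

Recompute each row's even parity and compare to rp:
  r0: data parity 1, sent rp 0 → mismatch
  r1: data parity 1, sent rp 1 → ok
  r2: data parity 0, sent rp 0 → ok
Recompute each column's even parity and compare to cp:
  c0: data parity 1, sent cp 1 → ok
  c1: data parity 1, sent cp 1 → ok
  c2: data parity 0, sent cp 1 → mismatch
  c3: data parity 0, sent cp 0 → ok
Exactly one row (r0) and one column (c2) fail → the flipped bit is at their intersection.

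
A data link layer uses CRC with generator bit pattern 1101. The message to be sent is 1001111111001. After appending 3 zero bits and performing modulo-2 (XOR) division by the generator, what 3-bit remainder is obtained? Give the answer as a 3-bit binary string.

111

Append 3 zeros: 1001111111001000. Divide by 1101 (XOR where the leading bit is 1):
  pos 0: 1001 XOR 1101 = 0100
  pos 1: 1001 XOR 1101 = 0100
  pos 2: 1001 XOR 1101 = 0100
  pos 3: 1001 XOR 1101 = 0100
  pos 4: 1001 XOR 1101 = 0100
  pos 5: 1001 XOR 1101 = 0100
  pos 6: 1001 XOR 1101 = 0100
  pos 7: 1000 XOR 1101 = 0101
  pos 8: 1010 XOR 1101 = 0111
  pos 9: 1111 XOR 1101 = 0010
  pos 11: 1000 XOR 1101 = 0101
  pos 12: 1010 XOR 1101 = 0111
Remainder (last 3 bits) = 111. This is the CRC / FCS.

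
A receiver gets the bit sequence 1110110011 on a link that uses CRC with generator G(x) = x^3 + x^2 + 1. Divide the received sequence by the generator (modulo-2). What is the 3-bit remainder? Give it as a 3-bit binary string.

Modulo-2 division of 1110110011 by 1101:
  pos 0: 1110 XOR 1101 = 0011
  pos 2: 1111 XOR 1101 = 0010
  pos 4: 1000 XOR 1101 = 0101
  pos 5: 1011 XOR 1101 = 0110
  pos 6: 1101 XOR 1101 = 0000
Remainder = 000 (zero — the frame passes the CRC check).

000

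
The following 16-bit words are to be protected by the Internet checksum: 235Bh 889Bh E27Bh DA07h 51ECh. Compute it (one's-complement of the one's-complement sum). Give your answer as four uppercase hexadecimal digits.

4599

One's-complement addition (fold any carry out of bit 15 back into bit 0):
  0x235B + 0x889B = 0x0ABF6
  0xABF6 + 0xE27B = 0x18E71 → wrap carry → 0x8E72
  0x8E72 + 0xDA07 = 0x16879 → wrap carry → 0x687A
  0x687A + 0x51EC = 0x0BA66
One's-complement sum = 0xBA66.
Checksum = ~0xBA66 & 0xFFFF = 0x4599.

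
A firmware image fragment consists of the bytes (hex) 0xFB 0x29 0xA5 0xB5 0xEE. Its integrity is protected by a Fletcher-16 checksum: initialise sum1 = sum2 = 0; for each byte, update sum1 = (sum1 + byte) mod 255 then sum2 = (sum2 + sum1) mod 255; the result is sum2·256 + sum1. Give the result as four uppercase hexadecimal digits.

DB6F

Running sums (mod 255):
  after byte 0 (0xFB): sum1=251, sum2=251
  after byte 1 (0x29): sum1=37, sum2=33
  after byte 2 (0xA5): sum1=202, sum2=235
  after byte 3 (0xB5): sum1=128, sum2=108
  after byte 4 (0xEE): sum1=111, sum2=219
Checksum = sum2·256 + sum1 = 219·256 + 111 = 56175 = 0xDB6F.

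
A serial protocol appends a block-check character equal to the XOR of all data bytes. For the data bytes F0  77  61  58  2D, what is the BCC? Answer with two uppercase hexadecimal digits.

93

XOR the bytes together:
  start with 0xF0
  0xF0 ⊕ 0x77 = 0x87
  0x87 ⊕ 0x61 = 0xE6
  0xE6 ⊕ 0x58 = 0xBE
  0xBE ⊕ 0x2D = 0x93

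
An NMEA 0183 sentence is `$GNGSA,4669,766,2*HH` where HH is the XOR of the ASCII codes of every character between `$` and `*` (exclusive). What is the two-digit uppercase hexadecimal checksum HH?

XOR the ASCII codes of the payload characters:
  'G' = 0x47 → acc = 0x47
  'N' = 0x4E → acc = 0x09
  'G' = 0x47 → acc = 0x4E
  'S' = 0x53 → acc = 0x1D
  'A' = 0x41 → acc = 0x5C
  ',' = 0x2C → acc = 0x70
  '4' = 0x34 → acc = 0x44
  '6' = 0x36 → acc = 0x72
  '6' = 0x36 → acc = 0x44
  '9' = 0x39 → acc = 0x7D
  ',' = 0x2C → acc = 0x51
  '7' = 0x37 → acc = 0x66
  '6' = 0x36 → acc = 0x50
  '6' = 0x36 → acc = 0x66
  ',' = 0x2C → acc = 0x4A
  '2' = 0x32 → acc = 0x78
Checksum = 0x78.

78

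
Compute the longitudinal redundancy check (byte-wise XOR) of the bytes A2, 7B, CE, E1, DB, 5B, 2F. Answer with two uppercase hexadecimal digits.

59

XOR the bytes together:
  start with 0xA2
  0xA2 ⊕ 0x7B = 0xD9
  0xD9 ⊕ 0xCE = 0x17
  0x17 ⊕ 0xE1 = 0xF6
  0xF6 ⊕ 0xDB = 0x2D
  0x2D ⊕ 0x5B = 0x76
  0x76 ⊕ 0x2F = 0x59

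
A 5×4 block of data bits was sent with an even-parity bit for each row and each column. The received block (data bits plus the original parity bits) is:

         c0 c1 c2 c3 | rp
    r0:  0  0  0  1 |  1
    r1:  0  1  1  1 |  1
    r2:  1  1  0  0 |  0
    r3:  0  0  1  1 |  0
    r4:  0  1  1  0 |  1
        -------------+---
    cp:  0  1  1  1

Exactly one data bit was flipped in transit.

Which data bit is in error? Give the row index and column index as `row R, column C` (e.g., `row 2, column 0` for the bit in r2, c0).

Recompute each row's even parity and compare to rp:
  r0: data parity 1, sent rp 1 → ok
  r1: data parity 1, sent rp 1 → ok
  r2: data parity 0, sent rp 0 → ok
  r3: data parity 0, sent rp 0 → ok
  r4: data parity 0, sent rp 1 → mismatch
Recompute each column's even parity and compare to cp:
  c0: data parity 1, sent cp 0 → mismatch
  c1: data parity 1, sent cp 1 → ok
  c2: data parity 1, sent cp 1 → ok
  c3: data parity 1, sent cp 1 → ok
Exactly one row (r4) and one column (c0) fail → the flipped bit is at their intersection.

row 4, column 0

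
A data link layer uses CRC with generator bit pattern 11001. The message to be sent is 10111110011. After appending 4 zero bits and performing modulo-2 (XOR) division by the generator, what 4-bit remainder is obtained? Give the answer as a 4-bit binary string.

Append 4 zeros: 101111100110000. Divide by 11001 (XOR where the leading bit is 1):
  pos 0: 10111 XOR 11001 = 01110
  pos 1: 11101 XOR 11001 = 00100
  pos 3: 10010 XOR 11001 = 01011
  pos 4: 10110 XOR 11001 = 01111
  pos 5: 11111 XOR 11001 = 00110
  pos 7: 11010 XOR 11001 = 00011
  pos 10: 11000 XOR 11001 = 00001
Remainder (last 4 bits) = 0001. This is the CRC / FCS.

0001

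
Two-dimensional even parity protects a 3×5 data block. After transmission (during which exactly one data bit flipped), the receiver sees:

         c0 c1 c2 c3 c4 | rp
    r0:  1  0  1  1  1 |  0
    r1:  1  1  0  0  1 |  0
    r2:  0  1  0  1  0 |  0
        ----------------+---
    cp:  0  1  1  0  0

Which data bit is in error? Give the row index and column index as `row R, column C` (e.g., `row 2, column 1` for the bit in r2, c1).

row 1, column 1

Recompute each row's even parity and compare to rp:
  r0: data parity 0, sent rp 0 → ok
  r1: data parity 1, sent rp 0 → mismatch
  r2: data parity 0, sent rp 0 → ok
Recompute each column's even parity and compare to cp:
  c0: data parity 0, sent cp 0 → ok
  c1: data parity 0, sent cp 1 → mismatch
  c2: data parity 1, sent cp 1 → ok
  c3: data parity 0, sent cp 0 → ok
  c4: data parity 0, sent cp 0 → ok
Exactly one row (r1) and one column (c1) fail → the flipped bit is at their intersection.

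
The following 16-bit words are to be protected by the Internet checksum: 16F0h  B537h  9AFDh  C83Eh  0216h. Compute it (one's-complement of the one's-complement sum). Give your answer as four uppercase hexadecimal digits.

One's-complement addition (fold any carry out of bit 15 back into bit 0):
  0x16F0 + 0xB537 = 0x0CC27
  0xCC27 + 0x9AFD = 0x16724 → wrap carry → 0x6725
  0x6725 + 0xC83E = 0x12F63 → wrap carry → 0x2F64
  0x2F64 + 0x0216 = 0x0317A
One's-complement sum = 0x317A.
Checksum = ~0x317A & 0xFFFF = 0xCE85.

CE85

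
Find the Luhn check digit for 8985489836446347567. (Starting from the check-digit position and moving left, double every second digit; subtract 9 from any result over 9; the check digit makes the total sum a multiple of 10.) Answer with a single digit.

2

Partial digits right→left: 7 6 5 7 4 3 6 4 4 6 3 8 9 8 4 5 8 9 8
Double every second digit counting from the check-digit position (so the 1st, 3rd, 5th, ... of the partial from the right).
  doubled (with −9 where >9): 5 1 8 3 8 6 9 8 7 7 → sum 62
  kept as-is: 6 7 3 4 6 8 8 5 9 → sum 56
Total = 62 + 56 = 118.
Check digit = (10 − (118 mod 10)) mod 10 = 2.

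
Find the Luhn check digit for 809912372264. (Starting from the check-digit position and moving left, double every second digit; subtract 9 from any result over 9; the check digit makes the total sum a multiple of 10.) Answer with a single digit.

Partial digits right→left: 4 6 2 2 7 3 2 1 9 9 0 8
Double every second digit counting from the check-digit position (so the 1st, 3rd, 5th, ... of the partial from the right).
  doubled (with −9 where >9): 8 4 5 4 9 0 → sum 30
  kept as-is: 6 2 3 1 9 8 → sum 29
Total = 30 + 29 = 59.
Check digit = (10 − (59 mod 10)) mod 10 = 1.

1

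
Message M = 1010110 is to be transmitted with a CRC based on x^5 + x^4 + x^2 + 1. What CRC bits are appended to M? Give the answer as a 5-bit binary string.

Append 5 zeros: 101011000000. Divide by 110101 (XOR where the leading bit is 1):
  pos 0: 101011 XOR 110101 = 011110
  pos 1: 111100 XOR 110101 = 001001
  pos 3: 100100 XOR 110101 = 010001
  pos 4: 100010 XOR 110101 = 010111
  pos 5: 101110 XOR 110101 = 011011
  pos 6: 110110 XOR 110101 = 000011
Remainder (last 5 bits) = 00011. This is the CRC / FCS.

00011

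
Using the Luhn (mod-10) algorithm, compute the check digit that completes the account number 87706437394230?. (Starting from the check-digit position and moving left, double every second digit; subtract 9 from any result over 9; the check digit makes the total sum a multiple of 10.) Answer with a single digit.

Partial digits right→left: 0 3 2 4 9 3 7 3 4 6 0 7 7 8
Double every second digit counting from the check-digit position (so the 1st, 3rd, 5th, ... of the partial from the right).
  doubled (with −9 where >9): 0 4 9 5 8 0 5 → sum 31
  kept as-is: 3 4 3 3 6 7 8 → sum 34
Total = 31 + 34 = 65.
Check digit = (10 − (65 mod 10)) mod 10 = 5.

5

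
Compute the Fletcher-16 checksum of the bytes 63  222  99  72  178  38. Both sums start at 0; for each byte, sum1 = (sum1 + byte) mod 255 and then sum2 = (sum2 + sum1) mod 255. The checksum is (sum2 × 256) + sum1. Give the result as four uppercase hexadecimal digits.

Running sums (mod 255):
  after byte 0 (63): sum1=63, sum2=63
  after byte 1 (222): sum1=30, sum2=93
  after byte 2 (99): sum1=129, sum2=222
  after byte 3 (72): sum1=201, sum2=168
  after byte 4 (178): sum1=124, sum2=37
  after byte 5 (38): sum1=162, sum2=199
Checksum = sum2·256 + sum1 = 199·256 + 162 = 51106 = 0xC7A2.

C7A2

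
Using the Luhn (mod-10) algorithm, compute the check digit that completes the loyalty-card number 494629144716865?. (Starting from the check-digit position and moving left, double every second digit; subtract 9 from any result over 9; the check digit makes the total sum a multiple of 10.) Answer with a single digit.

Partial digits right→left: 5 6 8 6 1 7 4 4 1 9 2 6 4 9 4
Double every second digit counting from the check-digit position (so the 1st, 3rd, 5th, ... of the partial from the right).
  doubled (with −9 where >9): 1 7 2 8 2 4 8 8 → sum 40
  kept as-is: 6 6 7 4 9 6 9 → sum 47
Total = 40 + 47 = 87.
Check digit = (10 − (87 mod 10)) mod 10 = 3.

3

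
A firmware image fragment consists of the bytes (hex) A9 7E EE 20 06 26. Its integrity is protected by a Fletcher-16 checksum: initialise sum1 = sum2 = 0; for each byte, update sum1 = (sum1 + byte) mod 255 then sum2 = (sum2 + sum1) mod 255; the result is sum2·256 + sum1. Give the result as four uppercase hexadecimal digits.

Running sums (mod 255):
  after byte 0 (A9): sum1=169, sum2=169
  after byte 1 (7E): sum1=40, sum2=209
  after byte 2 (EE): sum1=23, sum2=232
  after byte 3 (20): sum1=55, sum2=32
  after byte 4 (06): sum1=61, sum2=93
  after byte 5 (26): sum1=99, sum2=192
Checksum = sum2·256 + sum1 = 192·256 + 99 = 49251 = 0xC063.

C063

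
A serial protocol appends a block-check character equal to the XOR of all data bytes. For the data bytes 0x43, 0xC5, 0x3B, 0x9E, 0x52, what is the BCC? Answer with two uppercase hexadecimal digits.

71

XOR the bytes together:
  start with 0x43
  0x43 ⊕ 0xC5 = 0x86
  0x86 ⊕ 0x3B = 0xBD
  0xBD ⊕ 0x9E = 0x23
  0x23 ⊕ 0x52 = 0x71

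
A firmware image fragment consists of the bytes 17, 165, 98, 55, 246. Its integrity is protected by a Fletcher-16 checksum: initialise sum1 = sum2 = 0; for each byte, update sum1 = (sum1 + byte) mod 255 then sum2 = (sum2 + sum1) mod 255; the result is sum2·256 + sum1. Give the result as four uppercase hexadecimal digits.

7847

Running sums (mod 255):
  after byte 0 (17): sum1=17, sum2=17
  after byte 1 (165): sum1=182, sum2=199
  after byte 2 (98): sum1=25, sum2=224
  after byte 3 (55): sum1=80, sum2=49
  after byte 4 (246): sum1=71, sum2=120
Checksum = sum2·256 + sum1 = 120·256 + 71 = 30791 = 0x7847.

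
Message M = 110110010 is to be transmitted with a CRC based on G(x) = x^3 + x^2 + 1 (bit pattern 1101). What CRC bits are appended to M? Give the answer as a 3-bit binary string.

Append 3 zeros: 110110010000. Divide by 1101 (XOR where the leading bit is 1):
  pos 0: 1101 XOR 1101 = 0000
  pos 4: 1001 XOR 1101 = 0100
  pos 5: 1000 XOR 1101 = 0101
  pos 6: 1010 XOR 1101 = 0111
  pos 7: 1110 XOR 1101 = 0011
Remainder (last 3 bits) = 110. This is the CRC / FCS.

110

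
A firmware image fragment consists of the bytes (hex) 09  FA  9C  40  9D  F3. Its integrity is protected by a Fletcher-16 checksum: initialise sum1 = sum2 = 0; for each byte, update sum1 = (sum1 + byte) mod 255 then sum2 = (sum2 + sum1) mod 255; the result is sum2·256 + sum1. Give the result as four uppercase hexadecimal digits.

Running sums (mod 255):
  after byte 0 (09): sum1=9, sum2=9
  after byte 1 (FA): sum1=4, sum2=13
  after byte 2 (9C): sum1=160, sum2=173
  after byte 3 (40): sum1=224, sum2=142
  after byte 4 (9D): sum1=126, sum2=13
  after byte 5 (F3): sum1=114, sum2=127
Checksum = sum2·256 + sum1 = 127·256 + 114 = 32626 = 0x7F72.

7F72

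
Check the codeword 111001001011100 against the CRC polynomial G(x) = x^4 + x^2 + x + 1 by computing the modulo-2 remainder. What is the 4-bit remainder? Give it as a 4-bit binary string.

Modulo-2 division of 111001001011100 by 10111:
  pos 0: 11100 XOR 10111 = 01011
  pos 1: 10111 XOR 10111 = 00000
  pos 8: 10111 XOR 10111 = 00000
Remainder = 0000 (zero — the frame passes the CRC check).

0000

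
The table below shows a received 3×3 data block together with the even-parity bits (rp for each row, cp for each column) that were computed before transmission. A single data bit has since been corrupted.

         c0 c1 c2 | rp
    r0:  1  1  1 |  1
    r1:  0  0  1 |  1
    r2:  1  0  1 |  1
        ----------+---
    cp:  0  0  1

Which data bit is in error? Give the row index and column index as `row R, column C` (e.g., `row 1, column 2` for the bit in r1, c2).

Recompute each row's even parity and compare to rp:
  r0: data parity 1, sent rp 1 → ok
  r1: data parity 1, sent rp 1 → ok
  r2: data parity 0, sent rp 1 → mismatch
Recompute each column's even parity and compare to cp:
  c0: data parity 0, sent cp 0 → ok
  c1: data parity 1, sent cp 0 → mismatch
  c2: data parity 1, sent cp 1 → ok
Exactly one row (r2) and one column (c1) fail → the flipped bit is at their intersection.

row 2, column 1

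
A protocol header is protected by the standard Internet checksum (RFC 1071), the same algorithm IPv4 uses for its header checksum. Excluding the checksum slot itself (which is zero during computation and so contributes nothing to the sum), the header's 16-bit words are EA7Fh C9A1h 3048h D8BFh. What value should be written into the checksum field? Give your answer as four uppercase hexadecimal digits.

One's-complement addition (fold any carry out of bit 15 back into bit 0):
  0xEA7F + 0xC9A1 = 0x1B420 → wrap carry → 0xB421
  0xB421 + 0x3048 = 0x0E469
  0xE469 + 0xD8BF = 0x1BD28 → wrap carry → 0xBD29
One's-complement sum = 0xBD29.
Checksum = ~0xBD29 & 0xFFFF = 0x42D6.

42D6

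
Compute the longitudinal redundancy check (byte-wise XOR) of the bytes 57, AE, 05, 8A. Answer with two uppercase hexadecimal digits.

XOR the bytes together:
  start with 0x57
  0x57 ⊕ 0xAE = 0xF9
  0xF9 ⊕ 0x05 = 0xFC
  0xFC ⊕ 0x8A = 0x76

76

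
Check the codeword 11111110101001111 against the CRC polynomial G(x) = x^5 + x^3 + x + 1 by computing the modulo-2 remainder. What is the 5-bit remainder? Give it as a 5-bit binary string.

11010

Modulo-2 division of 11111110101001111 by 101011:
  pos 0: 111111 XOR 101011 = 010100
  pos 1: 101001 XOR 101011 = 000010
  pos 5: 100101 XOR 101011 = 001110
  pos 7: 111000 XOR 101011 = 010011
  pos 8: 100111 XOR 101011 = 001100
  pos 10: 110011 XOR 101011 = 011000
  pos 11: 110001 XOR 101011 = 011010
Remainder = 11010 (nonzero — an error is detected).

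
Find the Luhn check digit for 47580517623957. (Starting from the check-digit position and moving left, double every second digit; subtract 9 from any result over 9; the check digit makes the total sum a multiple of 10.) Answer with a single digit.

Partial digits right→left: 7 5 9 3 2 6 7 1 5 0 8 5 7 4
Double every second digit counting from the check-digit position (so the 1st, 3rd, 5th, ... of the partial from the right).
  doubled (with −9 where >9): 5 9 4 5 1 7 5 → sum 36
  kept as-is: 5 3 6 1 0 5 4 → sum 24
Total = 36 + 24 = 60.
Check digit = (10 − (60 mod 10)) mod 10 = 0.

0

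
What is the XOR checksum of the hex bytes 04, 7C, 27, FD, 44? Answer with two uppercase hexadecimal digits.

XOR the bytes together:
  start with 0x04
  0x04 ⊕ 0x7C = 0x78
  0x78 ⊕ 0x27 = 0x5F
  0x5F ⊕ 0xFD = 0xA2
  0xA2 ⊕ 0x44 = 0xE6

E6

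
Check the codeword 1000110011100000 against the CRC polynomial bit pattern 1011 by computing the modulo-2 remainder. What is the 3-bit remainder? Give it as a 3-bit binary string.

100

Modulo-2 division of 1000110011100000 by 1011:
  pos 0: 1000 XOR 1011 = 0011
  pos 2: 1111 XOR 1011 = 0100
  pos 3: 1000 XOR 1011 = 0011
  pos 5: 1101 XOR 1011 = 0110
  pos 6: 1101 XOR 1011 = 0110
  pos 7: 1101 XOR 1011 = 0110
  pos 8: 1100 XOR 1011 = 0111
  pos 9: 1110 XOR 1011 = 0101
  pos 10: 1010 XOR 1011 = 0001
Remainder = 100 (nonzero — an error is detected).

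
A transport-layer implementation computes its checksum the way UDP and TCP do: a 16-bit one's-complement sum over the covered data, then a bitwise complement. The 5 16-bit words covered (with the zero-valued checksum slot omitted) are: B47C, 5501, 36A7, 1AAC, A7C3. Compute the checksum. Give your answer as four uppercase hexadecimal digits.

FD6A

One's-complement addition (fold any carry out of bit 15 back into bit 0):
  0xB47C + 0x5501 = 0x1097D → wrap carry → 0x097E
  0x097E + 0x36A7 = 0x04025
  0x4025 + 0x1AAC = 0x05AD1
  0x5AD1 + 0xA7C3 = 0x10294 → wrap carry → 0x0295
One's-complement sum = 0x0295.
Checksum = ~0x0295 & 0xFFFF = 0xFD6A.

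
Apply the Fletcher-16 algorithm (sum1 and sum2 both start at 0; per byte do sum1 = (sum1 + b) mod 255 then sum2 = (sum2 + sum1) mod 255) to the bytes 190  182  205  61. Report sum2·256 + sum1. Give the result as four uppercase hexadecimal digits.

Running sums (mod 255):
  after byte 0 (190): sum1=190, sum2=190
  after byte 1 (182): sum1=117, sum2=52
  after byte 2 (205): sum1=67, sum2=119
  after byte 3 (61): sum1=128, sum2=247
Checksum = sum2·256 + sum1 = 247·256 + 128 = 63360 = 0xF780.

F780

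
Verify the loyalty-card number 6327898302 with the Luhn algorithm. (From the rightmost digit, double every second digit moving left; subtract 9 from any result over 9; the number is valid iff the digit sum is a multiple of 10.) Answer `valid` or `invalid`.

From the right, keep odd positions and double even positions (subtract 9 from any doubled value over 9):
  doubled (positions 2,4,...): 0 7 7 4 3 → sum 21
  kept (positions 1,3,...): 2 3 9 7 3 → sum 24
Total = 45.
45 mod 10 = 5, so the number is invalid.

invalid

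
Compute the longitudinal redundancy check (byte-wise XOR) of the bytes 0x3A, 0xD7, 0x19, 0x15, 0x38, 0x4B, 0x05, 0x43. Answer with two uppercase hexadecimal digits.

D4

XOR the bytes together:
  start with 0x3A
  0x3A ⊕ 0xD7 = 0xED
  0xED ⊕ 0x19 = 0xF4
  0xF4 ⊕ 0x15 = 0xE1
  0xE1 ⊕ 0x38 = 0xD9
  0xD9 ⊕ 0x4B = 0x92
  0x92 ⊕ 0x05 = 0x97
  0x97 ⊕ 0x43 = 0xD4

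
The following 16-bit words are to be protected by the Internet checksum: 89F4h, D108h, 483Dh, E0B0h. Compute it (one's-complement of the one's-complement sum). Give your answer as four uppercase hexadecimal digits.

One's-complement addition (fold any carry out of bit 15 back into bit 0):
  0x89F4 + 0xD108 = 0x15AFC → wrap carry → 0x5AFD
  0x5AFD + 0x483D = 0x0A33A
  0xA33A + 0xE0B0 = 0x183EA → wrap carry → 0x83EB
One's-complement sum = 0x83EB.
Checksum = ~0x83EB & 0xFFFF = 0x7C14.

7C14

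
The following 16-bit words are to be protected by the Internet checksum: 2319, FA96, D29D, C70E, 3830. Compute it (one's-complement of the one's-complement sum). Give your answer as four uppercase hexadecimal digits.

One's-complement addition (fold any carry out of bit 15 back into bit 0):
  0x2319 + 0xFA96 = 0x11DAF → wrap carry → 0x1DB0
  0x1DB0 + 0xD29D = 0x0F04D
  0xF04D + 0xC70E = 0x1B75B → wrap carry → 0xB75C
  0xB75C + 0x3830 = 0x0EF8C
One's-complement sum = 0xEF8C.
Checksum = ~0xEF8C & 0xFFFF = 0x1073.

1073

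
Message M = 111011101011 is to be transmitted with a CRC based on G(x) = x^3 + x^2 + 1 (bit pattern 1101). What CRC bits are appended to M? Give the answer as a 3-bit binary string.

Append 3 zeros: 111011101011000. Divide by 1101 (XOR where the leading bit is 1):
  pos 0: 1110 XOR 1101 = 0011
  pos 2: 1111 XOR 1101 = 0010
  pos 4: 1010 XOR 1101 = 0111
  pos 5: 1111 XOR 1101 = 0010
  pos 7: 1001 XOR 1101 = 0100
  pos 8: 1001 XOR 1101 = 0100
  pos 9: 1000 XOR 1101 = 0101
  pos 10: 1010 XOR 1101 = 0111
  pos 11: 1110 XOR 1101 = 0011
Remainder (last 3 bits) = 011. This is the CRC / FCS.

011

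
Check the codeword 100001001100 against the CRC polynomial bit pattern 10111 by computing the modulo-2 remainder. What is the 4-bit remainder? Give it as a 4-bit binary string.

Modulo-2 division of 100001001100 by 10111:
  pos 0: 10000 XOR 10111 = 00111
  pos 2: 11110 XOR 10111 = 01001
  pos 3: 10010 XOR 10111 = 00101
  pos 5: 10111 XOR 10111 = 00000
Remainder = 0000 (zero — the frame passes the CRC check).

0000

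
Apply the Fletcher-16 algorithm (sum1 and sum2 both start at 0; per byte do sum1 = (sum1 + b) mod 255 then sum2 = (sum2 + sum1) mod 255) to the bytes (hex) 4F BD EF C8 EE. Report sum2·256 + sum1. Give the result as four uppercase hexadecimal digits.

Running sums (mod 255):
  after byte 0 (4F): sum1=79, sum2=79
  after byte 1 (BD): sum1=13, sum2=92
  after byte 2 (EF): sum1=252, sum2=89
  after byte 3 (C8): sum1=197, sum2=31
  after byte 4 (EE): sum1=180, sum2=211
Checksum = sum2·256 + sum1 = 211·256 + 180 = 54196 = 0xD3B4.

D3B4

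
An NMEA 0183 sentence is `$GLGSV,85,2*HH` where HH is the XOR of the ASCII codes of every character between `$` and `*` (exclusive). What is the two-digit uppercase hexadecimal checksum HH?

XOR the ASCII codes of the payload characters:
  'G' = 0x47 → acc = 0x47
  'L' = 0x4C → acc = 0x0B
  'G' = 0x47 → acc = 0x4C
  'S' = 0x53 → acc = 0x1F
  'V' = 0x56 → acc = 0x49
  ',' = 0x2C → acc = 0x65
  '8' = 0x38 → acc = 0x5D
  '5' = 0x35 → acc = 0x68
  ',' = 0x2C → acc = 0x44
  '2' = 0x32 → acc = 0x76
Checksum = 0x76.

76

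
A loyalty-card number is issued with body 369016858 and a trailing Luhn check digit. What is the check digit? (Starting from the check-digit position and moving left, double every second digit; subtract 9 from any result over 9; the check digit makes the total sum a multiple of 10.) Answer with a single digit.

Partial digits right→left: 8 5 8 6 1 0 9 6 3
Double every second digit counting from the check-digit position (so the 1st, 3rd, 5th, ... of the partial from the right).
  doubled (with −9 where >9): 7 7 2 9 6 → sum 31
  kept as-is: 5 6 0 6 → sum 17
Total = 31 + 17 = 48.
Check digit = (10 − (48 mod 10)) mod 10 = 2.

2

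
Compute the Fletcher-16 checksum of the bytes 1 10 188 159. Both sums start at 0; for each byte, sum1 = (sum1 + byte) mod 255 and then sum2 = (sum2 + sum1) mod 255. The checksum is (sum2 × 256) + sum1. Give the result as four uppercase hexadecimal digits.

Running sums (mod 255):
  after byte 0 (1): sum1=1, sum2=1
  after byte 1 (10): sum1=11, sum2=12
  after byte 2 (188): sum1=199, sum2=211
  after byte 3 (159): sum1=103, sum2=59
Checksum = sum2·256 + sum1 = 59·256 + 103 = 15207 = 0x3B67.

3B67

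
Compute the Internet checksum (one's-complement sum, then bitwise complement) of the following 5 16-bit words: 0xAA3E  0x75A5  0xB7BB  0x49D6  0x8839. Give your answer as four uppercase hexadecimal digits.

5650

One's-complement addition (fold any carry out of bit 15 back into bit 0):
  0xAA3E + 0x75A5 = 0x11FE3 → wrap carry → 0x1FE4
  0x1FE4 + 0xB7BB = 0x0D79F
  0xD79F + 0x49D6 = 0x12175 → wrap carry → 0x2176
  0x2176 + 0x8839 = 0x0A9AF
One's-complement sum = 0xA9AF.
Checksum = ~0xA9AF & 0xFFFF = 0x5650.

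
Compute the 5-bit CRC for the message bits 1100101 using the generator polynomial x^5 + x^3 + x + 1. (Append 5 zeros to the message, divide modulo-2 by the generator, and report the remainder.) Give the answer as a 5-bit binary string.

10010

Append 5 zeros: 110010100000. Divide by 101011 (XOR where the leading bit is 1):
  pos 0: 110010 XOR 101011 = 011001
  pos 1: 110011 XOR 101011 = 011000
  pos 2: 110000 XOR 101011 = 011011
  pos 3: 110110 XOR 101011 = 011101
  pos 4: 111010 XOR 101011 = 010001
  pos 5: 100010 XOR 101011 = 001001
Remainder (last 5 bits) = 10010. This is the CRC / FCS.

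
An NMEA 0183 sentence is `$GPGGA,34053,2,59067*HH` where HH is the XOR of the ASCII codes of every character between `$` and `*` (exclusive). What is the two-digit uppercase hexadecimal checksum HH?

XOR the ASCII codes of the payload characters:
  'G' = 0x47 → acc = 0x47
  'P' = 0x50 → acc = 0x17
  'G' = 0x47 → acc = 0x50
  'G' = 0x47 → acc = 0x17
  'A' = 0x41 → acc = 0x56
  ',' = 0x2C → acc = 0x7A
  '3' = 0x33 → acc = 0x49
  '4' = 0x34 → acc = 0x7D
  '0' = 0x30 → acc = 0x4D
  '5' = 0x35 → acc = 0x78
  '3' = 0x33 → acc = 0x4B
  ',' = 0x2C → acc = 0x67
  '2' = 0x32 → acc = 0x55
  ',' = 0x2C → acc = 0x79
  '5' = 0x35 → acc = 0x4C
  '9' = 0x39 → acc = 0x75
  '0' = 0x30 → acc = 0x45
  '6' = 0x36 → acc = 0x73
  '7' = 0x37 → acc = 0x44
Checksum = 0x44.

44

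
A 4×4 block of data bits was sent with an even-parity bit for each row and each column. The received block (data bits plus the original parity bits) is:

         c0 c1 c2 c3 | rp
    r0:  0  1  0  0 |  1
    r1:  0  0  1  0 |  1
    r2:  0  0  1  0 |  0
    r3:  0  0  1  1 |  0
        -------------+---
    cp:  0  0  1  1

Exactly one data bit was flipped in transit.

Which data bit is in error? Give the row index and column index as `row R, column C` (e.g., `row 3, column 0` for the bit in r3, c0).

row 2, column 1

Recompute each row's even parity and compare to rp:
  r0: data parity 1, sent rp 1 → ok
  r1: data parity 1, sent rp 1 → ok
  r2: data parity 1, sent rp 0 → mismatch
  r3: data parity 0, sent rp 0 → ok
Recompute each column's even parity and compare to cp:
  c0: data parity 0, sent cp 0 → ok
  c1: data parity 1, sent cp 0 → mismatch
  c2: data parity 1, sent cp 1 → ok
  c3: data parity 1, sent cp 1 → ok
Exactly one row (r2) and one column (c1) fail → the flipped bit is at their intersection.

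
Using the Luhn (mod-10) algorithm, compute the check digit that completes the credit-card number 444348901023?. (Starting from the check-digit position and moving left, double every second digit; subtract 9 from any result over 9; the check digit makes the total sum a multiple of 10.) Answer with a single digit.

Partial digits right→left: 3 2 0 1 0 9 8 4 3 4 4 4
Double every second digit counting from the check-digit position (so the 1st, 3rd, 5th, ... of the partial from the right).
  doubled (with −9 where >9): 6 0 0 7 6 8 → sum 27
  kept as-is: 2 1 9 4 4 4 → sum 24
Total = 27 + 24 = 51.
Check digit = (10 − (51 mod 10)) mod 10 = 9.

9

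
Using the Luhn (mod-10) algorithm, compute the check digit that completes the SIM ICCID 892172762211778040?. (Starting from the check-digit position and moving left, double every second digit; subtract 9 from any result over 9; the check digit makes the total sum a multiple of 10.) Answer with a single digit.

5

Partial digits right→left: 0 4 0 8 7 7 1 1 2 2 6 7 2 7 1 2 9 8
Double every second digit counting from the check-digit position (so the 1st, 3rd, 5th, ... of the partial from the right).
  doubled (with −9 where >9): 0 0 5 2 4 3 4 2 9 → sum 29
  kept as-is: 4 8 7 1 2 7 7 2 8 → sum 46
Total = 29 + 46 = 75.
Check digit = (10 − (75 mod 10)) mod 10 = 5.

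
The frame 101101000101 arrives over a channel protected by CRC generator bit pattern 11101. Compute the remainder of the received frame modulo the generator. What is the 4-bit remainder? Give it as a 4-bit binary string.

0000

Modulo-2 division of 101101000101 by 11101:
  pos 0: 10110 XOR 11101 = 01011
  pos 1: 10111 XOR 11101 = 01010
  pos 2: 10100 XOR 11101 = 01001
  pos 3: 10010 XOR 11101 = 01111
  pos 4: 11110 XOR 11101 = 00011
  pos 7: 11101 XOR 11101 = 00000
Remainder = 0000 (zero — the frame passes the CRC check).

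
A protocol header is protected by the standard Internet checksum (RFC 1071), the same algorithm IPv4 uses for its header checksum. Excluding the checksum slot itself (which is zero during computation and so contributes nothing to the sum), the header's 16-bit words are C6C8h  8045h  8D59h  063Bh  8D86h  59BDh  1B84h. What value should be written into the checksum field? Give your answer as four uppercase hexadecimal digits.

2295

One's-complement addition (fold any carry out of bit 15 back into bit 0):
  0xC6C8 + 0x8045 = 0x1470D → wrap carry → 0x470E
  0x470E + 0x8D59 = 0x0D467
  0xD467 + 0x063B = 0x0DAA2
  0xDAA2 + 0x8D86 = 0x16828 → wrap carry → 0x6829
  0x6829 + 0x59BD = 0x0C1E6
  0xC1E6 + 0x1B84 = 0x0DD6A
One's-complement sum = 0xDD6A.
Checksum = ~0xDD6A & 0xFFFF = 0x2295.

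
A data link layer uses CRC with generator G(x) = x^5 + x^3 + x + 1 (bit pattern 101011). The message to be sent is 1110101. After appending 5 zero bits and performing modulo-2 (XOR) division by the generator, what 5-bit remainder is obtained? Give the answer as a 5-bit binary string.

Append 5 zeros: 111010100000. Divide by 101011 (XOR where the leading bit is 1):
  pos 0: 111010 XOR 101011 = 010001
  pos 1: 100011 XOR 101011 = 001000
  pos 3: 100000 XOR 101011 = 001011
  pos 5: 101100 XOR 101011 = 000111
Remainder (last 5 bits) = 01110. This is the CRC / FCS.

01110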